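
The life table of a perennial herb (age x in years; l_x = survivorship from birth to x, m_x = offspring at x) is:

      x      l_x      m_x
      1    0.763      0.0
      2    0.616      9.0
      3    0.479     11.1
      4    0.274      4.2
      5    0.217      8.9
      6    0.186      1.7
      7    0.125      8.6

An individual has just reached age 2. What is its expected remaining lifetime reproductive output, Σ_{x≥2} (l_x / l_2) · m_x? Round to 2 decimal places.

24.89

l_2 = 0.616. Conditional survival from age 2 to x is l_x / l_2.
  x=2: (0.616/0.616) × 9.0 = 9.0000
  x=3: (0.479/0.616) × 11.1 = 8.6313
  x=4: (0.274/0.616) × 4.2 = 1.8682
  x=5: (0.217/0.616) × 8.9 = 3.1352
  x=6: (0.186/0.616) × 1.7 = 0.5133
  x=7: (0.125/0.616) × 8.6 = 1.7451
Sum = 9.0000 + 8.6313 + 1.8682 + 3.1352 + 0.5133 + 1.7451 = 24.8932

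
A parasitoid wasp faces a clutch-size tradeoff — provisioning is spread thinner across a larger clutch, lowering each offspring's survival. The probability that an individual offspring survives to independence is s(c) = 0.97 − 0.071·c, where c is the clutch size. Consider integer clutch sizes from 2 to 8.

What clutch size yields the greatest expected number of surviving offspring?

Expected surviving offspring = c × s(c):
  c=2: 2 × 0.828 = 1.656
  c=3: 3 × 0.757 = 2.271
  c=4: 4 × 0.686 = 2.744
  c=5: 5 × 0.615 = 3.075
  c=6: 6 × 0.544 = 3.264
  c=7: 7 × 0.473 = 3.311
  c=8: 8 × 0.402 = 3.216
Maximum at c = 7 (3.311 surviving offspring).

7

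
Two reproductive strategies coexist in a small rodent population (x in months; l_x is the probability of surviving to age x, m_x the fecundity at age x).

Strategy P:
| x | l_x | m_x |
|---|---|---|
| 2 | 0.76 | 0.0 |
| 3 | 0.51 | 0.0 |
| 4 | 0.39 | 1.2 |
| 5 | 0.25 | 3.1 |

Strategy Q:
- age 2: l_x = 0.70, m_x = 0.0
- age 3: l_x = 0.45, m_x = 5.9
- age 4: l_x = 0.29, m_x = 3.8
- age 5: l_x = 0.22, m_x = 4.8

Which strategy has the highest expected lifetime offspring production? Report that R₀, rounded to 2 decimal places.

Strategy P: R₀ = 0.76×0.0 + 0.51×0.0 + 0.39×1.2 + 0.25×3.1 = 1.2430
Strategy Q: R₀ = 0.70×0.0 + 0.45×5.9 + 0.29×3.8 + 0.22×4.8 = 4.8130
Highest R₀: strategy Q with 4.8130.

4.81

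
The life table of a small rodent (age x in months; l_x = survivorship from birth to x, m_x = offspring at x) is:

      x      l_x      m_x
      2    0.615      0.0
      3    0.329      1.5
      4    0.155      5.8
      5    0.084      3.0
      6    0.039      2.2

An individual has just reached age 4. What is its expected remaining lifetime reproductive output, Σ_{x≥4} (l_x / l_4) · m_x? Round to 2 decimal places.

l_4 = 0.155. Conditional survival from age 4 to x is l_x / l_4.
  x=4: (0.155/0.155) × 5.8 = 5.8000
  x=5: (0.084/0.155) × 3.0 = 1.6258
  x=6: (0.039/0.155) × 2.2 = 0.5535
Sum = 5.8000 + 1.6258 + 0.5535 = 7.9794

7.98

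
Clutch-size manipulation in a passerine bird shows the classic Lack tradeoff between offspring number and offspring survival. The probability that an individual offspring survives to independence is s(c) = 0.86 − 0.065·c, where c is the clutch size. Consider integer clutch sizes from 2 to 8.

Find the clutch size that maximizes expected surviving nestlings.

7

Expected surviving nestlings = c × s(c):
  c=2: 2 × 0.730 = 1.460
  c=3: 3 × 0.665 = 1.995
  c=4: 4 × 0.600 = 2.400
  c=5: 5 × 0.535 = 2.675
  c=6: 6 × 0.470 = 2.820
  c=7: 7 × 0.405 = 2.835
  c=8: 8 × 0.340 = 2.720
Maximum at c = 7 (2.835 surviving nestlings).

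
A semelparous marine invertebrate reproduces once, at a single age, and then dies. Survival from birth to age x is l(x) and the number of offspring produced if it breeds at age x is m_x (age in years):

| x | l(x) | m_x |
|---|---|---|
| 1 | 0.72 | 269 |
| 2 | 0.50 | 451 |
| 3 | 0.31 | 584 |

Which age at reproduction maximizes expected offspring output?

Expected offspring if breeding at age x = l(x) × m_x:
  age 1: 0.72 × 269 = 193.680
  age 2: 0.50 × 451 = 225.500
  age 3: 0.31 × 584 = 181.040
Maximum at age 2 (225.500).

2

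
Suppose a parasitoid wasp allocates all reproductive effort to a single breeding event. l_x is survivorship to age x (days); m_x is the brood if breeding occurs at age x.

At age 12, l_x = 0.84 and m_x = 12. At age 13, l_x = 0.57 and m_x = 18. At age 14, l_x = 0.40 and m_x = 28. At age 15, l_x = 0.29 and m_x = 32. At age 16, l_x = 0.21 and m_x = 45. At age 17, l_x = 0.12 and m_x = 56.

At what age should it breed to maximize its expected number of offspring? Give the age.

14

Expected offspring if breeding at age x = l_x × m_x:
  age 12: 0.84 × 12 = 10.080
  age 13: 0.57 × 18 = 10.260
  age 14: 0.40 × 28 = 11.200
  age 15: 0.29 × 32 = 9.280
  age 16: 0.21 × 45 = 9.450
  age 17: 0.12 × 56 = 6.720
Maximum at age 14 (11.200).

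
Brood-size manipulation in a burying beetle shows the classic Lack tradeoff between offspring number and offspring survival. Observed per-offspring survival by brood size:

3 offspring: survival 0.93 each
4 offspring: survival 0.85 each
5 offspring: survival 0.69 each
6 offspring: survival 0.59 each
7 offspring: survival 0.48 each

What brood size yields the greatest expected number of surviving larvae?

6

Expected surviving larvae = c × s(c):
  c=3: 3 × 0.93 = 2.790
  c=4: 4 × 0.85 = 3.400
  c=5: 5 × 0.69 = 3.450
  c=6: 6 × 0.59 = 3.540
  c=7: 7 × 0.48 = 3.360
Maximum at c = 6 (3.540 surviving larvae).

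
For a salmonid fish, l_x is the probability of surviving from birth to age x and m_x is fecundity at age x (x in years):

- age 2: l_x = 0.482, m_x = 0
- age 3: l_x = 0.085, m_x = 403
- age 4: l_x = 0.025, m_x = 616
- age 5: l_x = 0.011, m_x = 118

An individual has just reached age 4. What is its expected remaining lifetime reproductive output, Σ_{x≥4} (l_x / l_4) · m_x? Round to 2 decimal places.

667.92

l_4 = 0.025. Conditional survival from age 4 to x is l_x / l_4.
  x=4: (0.025/0.025) × 616 = 616.0000
  x=5: (0.011/0.025) × 118 = 51.9200
Sum = 616.0000 + 51.9200 = 667.9200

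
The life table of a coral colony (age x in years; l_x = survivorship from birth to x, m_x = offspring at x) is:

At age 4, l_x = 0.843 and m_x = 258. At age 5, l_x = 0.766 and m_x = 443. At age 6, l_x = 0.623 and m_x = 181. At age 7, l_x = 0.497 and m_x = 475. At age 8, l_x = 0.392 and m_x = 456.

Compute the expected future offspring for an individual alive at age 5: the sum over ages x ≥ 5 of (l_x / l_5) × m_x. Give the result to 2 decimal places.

1131.76

l_5 = 0.766. Conditional survival from age 5 to x is l_x / l_5.
  x=5: (0.766/0.766) × 443 = 443.0000
  x=6: (0.623/0.766) × 181 = 147.2102
  x=7: (0.497/0.766) × 475 = 308.1919
  x=8: (0.392/0.766) × 456 = 233.3577
Sum = 443.0000 + 147.2102 + 308.1919 + 233.3577 = 1131.7598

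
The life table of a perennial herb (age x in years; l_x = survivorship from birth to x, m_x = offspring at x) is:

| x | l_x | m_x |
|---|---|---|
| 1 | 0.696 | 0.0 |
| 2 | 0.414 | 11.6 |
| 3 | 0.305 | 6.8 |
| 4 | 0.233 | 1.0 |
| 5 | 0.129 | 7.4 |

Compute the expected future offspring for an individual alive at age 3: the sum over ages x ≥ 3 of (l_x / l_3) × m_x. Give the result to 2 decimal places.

l_3 = 0.305. Conditional survival from age 3 to x is l_x / l_3.
  x=3: (0.305/0.305) × 6.8 = 6.8000
  x=4: (0.233/0.305) × 1.0 = 0.7639
  x=5: (0.129/0.305) × 7.4 = 3.1298
Sum = 6.8000 + 0.7639 + 3.1298 = 10.6938

10.69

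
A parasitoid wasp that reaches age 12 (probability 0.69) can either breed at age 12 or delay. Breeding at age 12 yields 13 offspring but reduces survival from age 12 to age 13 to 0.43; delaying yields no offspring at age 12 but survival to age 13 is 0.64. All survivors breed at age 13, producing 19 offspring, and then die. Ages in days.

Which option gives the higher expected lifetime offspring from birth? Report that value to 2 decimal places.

14.61

breed at age 12: R₀ = 0.69 × (13 + 0.43 × 19) = 0.69 × 21.1700 = 14.6073
delay to age 13: R₀ = 0.69 × (0.64 × 19) = 0.69 × 12.1600 = 8.3904
Higher: breed at age 12 (14.6073).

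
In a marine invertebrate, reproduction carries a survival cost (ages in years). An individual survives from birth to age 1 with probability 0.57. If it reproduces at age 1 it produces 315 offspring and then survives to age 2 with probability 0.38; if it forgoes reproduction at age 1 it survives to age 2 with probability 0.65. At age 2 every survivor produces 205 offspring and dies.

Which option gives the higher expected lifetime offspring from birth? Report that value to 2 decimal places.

223.95

breed at age 1: R₀ = 0.57 × (315 + 0.38 × 205) = 0.57 × 392.9000 = 223.9530
delay to age 2: R₀ = 0.57 × (0.65 × 205) = 0.57 × 133.2500 = 75.9525
Higher: breed at age 1 (223.9530).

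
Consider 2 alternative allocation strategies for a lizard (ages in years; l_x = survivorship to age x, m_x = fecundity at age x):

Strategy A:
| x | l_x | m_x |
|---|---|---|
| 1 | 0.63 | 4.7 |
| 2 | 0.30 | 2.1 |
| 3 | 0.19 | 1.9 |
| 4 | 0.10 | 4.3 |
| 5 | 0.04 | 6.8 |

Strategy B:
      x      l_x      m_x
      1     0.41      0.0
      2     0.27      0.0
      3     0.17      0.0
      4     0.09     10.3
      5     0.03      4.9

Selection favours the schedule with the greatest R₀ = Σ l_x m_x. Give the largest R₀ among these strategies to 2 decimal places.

4.65

Strategy A: R₀ = 0.63×4.7 + 0.30×2.1 + 0.19×1.9 + 0.10×4.3 + 0.04×6.8 = 4.6540
Strategy B: R₀ = 0.41×0.0 + 0.27×0.0 + 0.17×0.0 + 0.09×10.3 + 0.03×4.9 = 1.0740
Highest R₀: strategy A with 4.6540.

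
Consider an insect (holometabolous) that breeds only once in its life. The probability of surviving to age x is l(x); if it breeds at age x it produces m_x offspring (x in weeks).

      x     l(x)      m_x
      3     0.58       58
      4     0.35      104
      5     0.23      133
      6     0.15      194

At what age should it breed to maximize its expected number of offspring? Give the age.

Expected offspring if breeding at age x = l(x) × m_x:
  age 3: 0.58 × 58 = 33.640
  age 4: 0.35 × 104 = 36.400
  age 5: 0.23 × 133 = 30.590
  age 6: 0.15 × 194 = 29.100
Maximum at age 4 (36.400).

4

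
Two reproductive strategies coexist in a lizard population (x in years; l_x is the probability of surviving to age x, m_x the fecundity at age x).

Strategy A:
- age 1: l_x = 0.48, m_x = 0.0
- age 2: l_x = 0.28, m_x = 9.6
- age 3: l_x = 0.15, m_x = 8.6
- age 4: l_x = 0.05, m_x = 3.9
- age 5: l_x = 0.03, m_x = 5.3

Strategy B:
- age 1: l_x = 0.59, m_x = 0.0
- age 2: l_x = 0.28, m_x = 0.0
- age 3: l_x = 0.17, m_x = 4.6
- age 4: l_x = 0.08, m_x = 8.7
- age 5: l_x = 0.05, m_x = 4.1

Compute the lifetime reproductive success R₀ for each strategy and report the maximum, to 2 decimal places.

Strategy A: R₀ = 0.48×0.0 + 0.28×9.6 + 0.15×8.6 + 0.05×3.9 + 0.03×5.3 = 4.3320
Strategy B: R₀ = 0.59×0.0 + 0.28×0.0 + 0.17×4.6 + 0.08×8.7 + 0.05×4.1 = 1.6830
Highest R₀: strategy A with 4.3320.

4.33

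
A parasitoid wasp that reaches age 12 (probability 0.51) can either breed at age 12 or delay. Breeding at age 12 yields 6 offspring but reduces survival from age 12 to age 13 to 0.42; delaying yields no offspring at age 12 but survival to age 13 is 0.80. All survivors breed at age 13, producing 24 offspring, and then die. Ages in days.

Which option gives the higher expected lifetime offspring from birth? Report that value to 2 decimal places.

breed at age 12: R₀ = 0.51 × (6 + 0.42 × 24) = 0.51 × 16.0800 = 8.2008
delay to age 13: R₀ = 0.51 × (0.80 × 24) = 0.51 × 19.2000 = 9.7920
Higher: delay to age 13 (9.7920).

9.79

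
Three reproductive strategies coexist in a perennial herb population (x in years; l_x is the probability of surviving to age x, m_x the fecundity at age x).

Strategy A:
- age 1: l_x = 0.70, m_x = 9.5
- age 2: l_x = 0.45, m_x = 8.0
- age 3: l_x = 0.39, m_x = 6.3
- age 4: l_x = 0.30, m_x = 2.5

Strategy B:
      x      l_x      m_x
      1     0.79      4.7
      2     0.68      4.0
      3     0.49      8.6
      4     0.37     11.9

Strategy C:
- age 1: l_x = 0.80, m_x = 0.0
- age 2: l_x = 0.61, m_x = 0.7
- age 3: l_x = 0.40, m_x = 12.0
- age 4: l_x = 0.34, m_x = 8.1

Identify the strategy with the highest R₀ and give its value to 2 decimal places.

15.05

Strategy A: R₀ = 0.70×9.5 + 0.45×8.0 + 0.39×6.3 + 0.30×2.5 = 13.4570
Strategy B: R₀ = 0.79×4.7 + 0.68×4.0 + 0.49×8.6 + 0.37×11.9 = 15.0500
Strategy C: R₀ = 0.80×0.0 + 0.61×0.7 + 0.40×12.0 + 0.34×8.1 = 7.9810
Highest R₀: strategy B with 15.0500.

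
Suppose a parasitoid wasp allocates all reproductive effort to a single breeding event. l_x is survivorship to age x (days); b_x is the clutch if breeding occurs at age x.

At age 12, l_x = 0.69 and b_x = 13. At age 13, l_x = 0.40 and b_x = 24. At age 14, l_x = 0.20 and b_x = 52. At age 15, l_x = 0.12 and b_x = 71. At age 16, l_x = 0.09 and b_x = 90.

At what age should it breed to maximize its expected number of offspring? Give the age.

14

Expected offspring if breeding at age x = l_x × b_x:
  age 12: 0.69 × 13 = 8.970
  age 13: 0.40 × 24 = 9.600
  age 14: 0.20 × 52 = 10.400
  age 15: 0.12 × 71 = 8.520
  age 16: 0.09 × 90 = 8.100
Maximum at age 14 (10.400).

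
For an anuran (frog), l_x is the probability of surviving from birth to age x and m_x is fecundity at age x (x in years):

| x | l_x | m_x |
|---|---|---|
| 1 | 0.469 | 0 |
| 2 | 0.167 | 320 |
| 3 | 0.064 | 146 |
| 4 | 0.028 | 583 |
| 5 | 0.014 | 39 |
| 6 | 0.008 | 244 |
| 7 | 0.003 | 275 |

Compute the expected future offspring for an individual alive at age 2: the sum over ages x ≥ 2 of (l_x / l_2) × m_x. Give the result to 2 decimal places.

l_2 = 0.167. Conditional survival from age 2 to x is l_x / l_2.
  x=2: (0.167/0.167) × 320 = 320.0000
  x=3: (0.064/0.167) × 146 = 55.9521
  x=4: (0.028/0.167) × 583 = 97.7485
  x=5: (0.014/0.167) × 39 = 3.2695
  x=6: (0.008/0.167) × 244 = 11.6886
  x=7: (0.003/0.167) × 275 = 4.9401
Sum = 320.0000 + 55.9521 + 97.7485 + 3.2695 + 11.6886 + 4.9401 = 493.5988

493.60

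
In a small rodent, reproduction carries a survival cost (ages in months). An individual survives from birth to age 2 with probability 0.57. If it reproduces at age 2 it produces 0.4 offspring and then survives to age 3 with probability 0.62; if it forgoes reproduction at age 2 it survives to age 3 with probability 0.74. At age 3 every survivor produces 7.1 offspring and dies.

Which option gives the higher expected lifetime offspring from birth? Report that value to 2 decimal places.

breed at age 2: R₀ = 0.57 × (0.4 + 0.62 × 7.1) = 0.57 × 4.8020 = 2.7371
delay to age 3: R₀ = 0.57 × (0.74 × 7.1) = 0.57 × 5.2540 = 2.9948
Higher: delay to age 3 (2.9948).

2.99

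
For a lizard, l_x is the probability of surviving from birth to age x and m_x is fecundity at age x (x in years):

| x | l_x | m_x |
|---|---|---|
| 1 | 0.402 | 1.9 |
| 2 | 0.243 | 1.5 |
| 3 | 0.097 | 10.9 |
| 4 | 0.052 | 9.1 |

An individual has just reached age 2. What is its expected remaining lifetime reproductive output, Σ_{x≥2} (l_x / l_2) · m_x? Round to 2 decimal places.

7.80

l_2 = 0.243. Conditional survival from age 2 to x is l_x / l_2.
  x=2: (0.243/0.243) × 1.5 = 1.5000
  x=3: (0.097/0.243) × 10.9 = 4.3510
  x=4: (0.052/0.243) × 9.1 = 1.9473
Sum = 1.5000 + 4.3510 + 1.9473 = 7.7984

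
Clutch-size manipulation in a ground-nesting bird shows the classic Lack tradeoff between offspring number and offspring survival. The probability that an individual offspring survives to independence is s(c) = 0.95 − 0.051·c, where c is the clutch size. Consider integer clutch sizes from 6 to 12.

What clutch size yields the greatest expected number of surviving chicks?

9

Expected surviving chicks = c × s(c):
  c=6: 6 × 0.644 = 3.864
  c=7: 7 × 0.593 = 4.151
  c=8: 8 × 0.542 = 4.336
  c=9: 9 × 0.491 = 4.419
  c=10: 10 × 0.440 = 4.400
  c=11: 11 × 0.389 = 4.279
  c=12: 12 × 0.338 = 4.056
Maximum at c = 9 (4.419 surviving chicks).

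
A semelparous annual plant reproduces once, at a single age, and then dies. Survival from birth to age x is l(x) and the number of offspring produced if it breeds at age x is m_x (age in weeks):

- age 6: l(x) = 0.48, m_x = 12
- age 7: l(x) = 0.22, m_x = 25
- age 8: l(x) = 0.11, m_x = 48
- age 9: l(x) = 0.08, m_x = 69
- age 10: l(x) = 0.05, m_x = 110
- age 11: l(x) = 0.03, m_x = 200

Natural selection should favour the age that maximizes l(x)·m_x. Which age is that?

Expected offspring if breeding at age x = l(x) × m_x:
  age 6: 0.48 × 12 = 5.760
  age 7: 0.22 × 25 = 5.500
  age 8: 0.11 × 48 = 5.280
  age 9: 0.08 × 69 = 5.520
  age 10: 0.05 × 110 = 5.500
  age 11: 0.03 × 200 = 6.000
Maximum at age 11 (6.000).

11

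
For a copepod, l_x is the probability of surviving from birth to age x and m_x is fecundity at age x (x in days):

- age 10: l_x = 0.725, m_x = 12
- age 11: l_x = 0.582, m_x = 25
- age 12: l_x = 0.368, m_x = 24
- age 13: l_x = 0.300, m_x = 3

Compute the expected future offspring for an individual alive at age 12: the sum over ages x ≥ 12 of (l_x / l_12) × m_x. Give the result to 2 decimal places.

26.45

l_12 = 0.368. Conditional survival from age 12 to x is l_x / l_12.
  x=12: (0.368/0.368) × 24 = 24.0000
  x=13: (0.300/0.368) × 3 = 2.4457
Sum = 24.0000 + 2.4457 = 26.4457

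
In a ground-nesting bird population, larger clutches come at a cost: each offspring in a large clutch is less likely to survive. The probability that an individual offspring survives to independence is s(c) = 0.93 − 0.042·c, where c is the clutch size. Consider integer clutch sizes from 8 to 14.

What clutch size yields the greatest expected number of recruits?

Expected recruits = c × s(c):
  c=8: 8 × 0.594 = 4.752
  c=9: 9 × 0.552 = 4.968
  c=10: 10 × 0.510 = 5.100
  c=11: 11 × 0.468 = 5.148
  c=12: 12 × 0.426 = 5.112
  c=13: 13 × 0.384 = 4.992
  c=14: 14 × 0.342 = 4.788
Maximum at c = 11 (5.148 recruits).

11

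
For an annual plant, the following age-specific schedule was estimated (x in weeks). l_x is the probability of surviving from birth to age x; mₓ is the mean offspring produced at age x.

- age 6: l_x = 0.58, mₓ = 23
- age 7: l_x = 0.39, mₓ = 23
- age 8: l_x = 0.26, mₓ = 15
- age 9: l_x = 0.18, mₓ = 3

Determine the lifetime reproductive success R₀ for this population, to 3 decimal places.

26.750

R₀ = Σ l_x mₓ:
  age 6: 0.58 × 23 = 13.3400
  age 7: 0.39 × 23 = 8.9700
  age 8: 0.26 × 15 = 3.9000
  age 9: 0.18 × 3 = 0.5400
R₀ = 13.3400 + 8.9700 + 3.9000 + 0.5400 = 26.7500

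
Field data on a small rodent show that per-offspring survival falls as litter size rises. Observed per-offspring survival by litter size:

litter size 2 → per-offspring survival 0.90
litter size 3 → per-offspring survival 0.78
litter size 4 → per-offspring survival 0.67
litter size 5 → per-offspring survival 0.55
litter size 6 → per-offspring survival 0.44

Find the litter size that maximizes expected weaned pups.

Expected weaned pups = c × s(c):
  c=2: 2 × 0.90 = 1.800
  c=3: 3 × 0.78 = 2.340
  c=4: 4 × 0.67 = 2.680
  c=5: 5 × 0.55 = 2.750
  c=6: 6 × 0.44 = 2.640
Maximum at c = 5 (2.750 weaned pups).

5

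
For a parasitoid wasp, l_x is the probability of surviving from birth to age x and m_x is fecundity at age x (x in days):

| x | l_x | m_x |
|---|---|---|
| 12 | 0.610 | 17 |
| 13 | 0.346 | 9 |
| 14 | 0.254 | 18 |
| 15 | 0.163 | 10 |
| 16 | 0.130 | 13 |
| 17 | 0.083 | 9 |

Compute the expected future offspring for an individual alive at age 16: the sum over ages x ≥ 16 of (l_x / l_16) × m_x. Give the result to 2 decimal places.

l_16 = 0.130. Conditional survival from age 16 to x is l_x / l_16.
  x=16: (0.130/0.130) × 13 = 13.0000
  x=17: (0.083/0.130) × 9 = 5.7462
Sum = 13.0000 + 5.7462 = 18.7462

18.75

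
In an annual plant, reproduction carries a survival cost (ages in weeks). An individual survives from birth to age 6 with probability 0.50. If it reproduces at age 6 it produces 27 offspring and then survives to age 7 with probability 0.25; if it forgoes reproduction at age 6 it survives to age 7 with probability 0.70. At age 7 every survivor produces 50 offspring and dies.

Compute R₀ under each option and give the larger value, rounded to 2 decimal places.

breed at age 6: R₀ = 0.50 × (27 + 0.25 × 50) = 0.50 × 39.5000 = 19.7500
delay to age 7: R₀ = 0.50 × (0.70 × 50) = 0.50 × 35.0000 = 17.5000
Higher: breed at age 6 (19.7500).

19.75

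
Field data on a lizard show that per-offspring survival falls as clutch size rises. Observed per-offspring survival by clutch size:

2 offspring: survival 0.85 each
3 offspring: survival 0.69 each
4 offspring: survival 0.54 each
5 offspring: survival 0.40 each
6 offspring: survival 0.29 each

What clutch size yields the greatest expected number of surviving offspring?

Expected surviving offspring = c × s(c):
  c=2: 2 × 0.85 = 1.700
  c=3: 3 × 0.69 = 2.070
  c=4: 4 × 0.54 = 2.160
  c=5: 5 × 0.40 = 2.000
  c=6: 6 × 0.29 = 1.740
Maximum at c = 4 (2.160 surviving offspring).

4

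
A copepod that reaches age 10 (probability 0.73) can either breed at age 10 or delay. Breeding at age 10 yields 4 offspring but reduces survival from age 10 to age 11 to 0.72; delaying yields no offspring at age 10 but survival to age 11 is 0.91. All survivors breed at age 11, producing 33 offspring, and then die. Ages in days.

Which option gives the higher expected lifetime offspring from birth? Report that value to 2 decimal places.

breed at age 10: R₀ = 0.73 × (4 + 0.72 × 33) = 0.73 × 27.7600 = 20.2648
delay to age 11: R₀ = 0.73 × (0.91 × 33) = 0.73 × 30.0300 = 21.9219
Higher: delay to age 11 (21.9219).

21.92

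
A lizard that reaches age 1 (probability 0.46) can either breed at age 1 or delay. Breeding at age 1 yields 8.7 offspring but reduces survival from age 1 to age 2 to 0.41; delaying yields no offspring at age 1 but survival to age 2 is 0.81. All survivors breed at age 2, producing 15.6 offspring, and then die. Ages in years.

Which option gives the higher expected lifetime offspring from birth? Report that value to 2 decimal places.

6.94

breed at age 1: R₀ = 0.46 × (8.7 + 0.41 × 15.6) = 0.46 × 15.0960 = 6.9442
delay to age 2: R₀ = 0.46 × (0.81 × 15.6) = 0.46 × 12.6360 = 5.8126
Higher: breed at age 1 (6.9442).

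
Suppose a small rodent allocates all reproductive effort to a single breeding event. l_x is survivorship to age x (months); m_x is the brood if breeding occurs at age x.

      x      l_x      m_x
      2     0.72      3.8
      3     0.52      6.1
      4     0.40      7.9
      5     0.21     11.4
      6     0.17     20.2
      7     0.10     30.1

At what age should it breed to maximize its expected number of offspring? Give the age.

6

Expected offspring if breeding at age x = l_x × m_x:
  age 2: 0.72 × 3.8 = 2.736
  age 3: 0.52 × 6.1 = 3.172
  age 4: 0.40 × 7.9 = 3.160
  age 5: 0.21 × 11.4 = 2.394
  age 6: 0.17 × 20.2 = 3.434
  age 7: 0.10 × 30.1 = 3.010
Maximum at age 6 (3.434).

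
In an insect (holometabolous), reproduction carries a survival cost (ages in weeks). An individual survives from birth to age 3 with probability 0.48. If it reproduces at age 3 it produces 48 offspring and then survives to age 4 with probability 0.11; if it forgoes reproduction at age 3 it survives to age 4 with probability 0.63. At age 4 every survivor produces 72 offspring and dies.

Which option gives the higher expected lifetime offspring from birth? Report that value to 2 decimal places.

breed at age 3: R₀ = 0.48 × (48 + 0.11 × 72) = 0.48 × 55.9200 = 26.8416
delay to age 4: R₀ = 0.48 × (0.63 × 72) = 0.48 × 45.3600 = 21.7728
Higher: breed at age 3 (26.8416).

26.84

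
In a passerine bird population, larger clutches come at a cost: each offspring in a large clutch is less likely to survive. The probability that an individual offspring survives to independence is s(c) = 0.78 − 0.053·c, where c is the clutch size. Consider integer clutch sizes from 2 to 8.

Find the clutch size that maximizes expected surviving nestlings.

7

Expected surviving nestlings = c × s(c):
  c=2: 2 × 0.674 = 1.348
  c=3: 3 × 0.621 = 1.863
  c=4: 4 × 0.568 = 2.272
  c=5: 5 × 0.515 = 2.575
  c=6: 6 × 0.462 = 2.772
  c=7: 7 × 0.409 = 2.863
  c=8: 8 × 0.356 = 2.848
Maximum at c = 7 (2.863 surviving nestlings).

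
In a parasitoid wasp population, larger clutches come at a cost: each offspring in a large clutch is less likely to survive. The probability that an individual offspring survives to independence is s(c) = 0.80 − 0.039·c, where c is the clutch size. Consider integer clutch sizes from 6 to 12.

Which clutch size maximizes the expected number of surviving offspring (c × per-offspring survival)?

10

Expected surviving offspring = c × s(c):
  c=6: 6 × 0.566 = 3.396
  c=7: 7 × 0.527 = 3.689
  c=8: 8 × 0.488 = 3.904
  c=9: 9 × 0.449 = 4.041
  c=10: 10 × 0.410 = 4.100
  c=11: 11 × 0.371 = 4.081
  c=12: 12 × 0.332 = 3.984
Maximum at c = 10 (4.100 surviving offspring).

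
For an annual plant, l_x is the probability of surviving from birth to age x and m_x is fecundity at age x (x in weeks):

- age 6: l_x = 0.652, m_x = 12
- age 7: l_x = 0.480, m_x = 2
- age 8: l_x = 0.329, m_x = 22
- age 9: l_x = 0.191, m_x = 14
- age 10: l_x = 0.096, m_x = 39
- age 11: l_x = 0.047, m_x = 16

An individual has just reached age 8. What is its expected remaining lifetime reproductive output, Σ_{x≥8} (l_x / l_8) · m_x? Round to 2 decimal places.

43.79

l_8 = 0.329. Conditional survival from age 8 to x is l_x / l_8.
  x=8: (0.329/0.329) × 22 = 22.0000
  x=9: (0.191/0.329) × 14 = 8.1277
  x=10: (0.096/0.329) × 39 = 11.3799
  x=11: (0.047/0.329) × 16 = 2.2857
Sum = 22.0000 + 8.1277 + 11.3799 + 2.2857 = 43.7933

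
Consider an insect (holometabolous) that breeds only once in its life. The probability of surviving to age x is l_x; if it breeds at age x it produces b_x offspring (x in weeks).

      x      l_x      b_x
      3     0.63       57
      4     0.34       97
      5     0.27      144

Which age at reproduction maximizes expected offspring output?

5

Expected offspring if breeding at age x = l_x × b_x:
  age 3: 0.63 × 57 = 35.910
  age 4: 0.34 × 97 = 32.980
  age 5: 0.27 × 144 = 38.880
Maximum at age 5 (38.880).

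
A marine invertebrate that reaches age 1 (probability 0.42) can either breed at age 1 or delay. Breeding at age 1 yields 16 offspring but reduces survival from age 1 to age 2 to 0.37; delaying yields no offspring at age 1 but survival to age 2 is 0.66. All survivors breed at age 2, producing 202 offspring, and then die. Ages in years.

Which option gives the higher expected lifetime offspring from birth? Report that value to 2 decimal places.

breed at age 1: R₀ = 0.42 × (16 + 0.37 × 202) = 0.42 × 90.7400 = 38.1108
delay to age 2: R₀ = 0.42 × (0.66 × 202) = 0.42 × 133.3200 = 55.9944
Higher: delay to age 2 (55.9944).

55.99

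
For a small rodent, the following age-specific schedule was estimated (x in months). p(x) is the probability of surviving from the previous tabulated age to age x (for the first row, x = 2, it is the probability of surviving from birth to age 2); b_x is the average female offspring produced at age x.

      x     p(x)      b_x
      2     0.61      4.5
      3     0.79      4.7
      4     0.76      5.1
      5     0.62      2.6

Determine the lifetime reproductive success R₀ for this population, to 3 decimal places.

7.468

Survivorship from birth: l_x = p_2·p_3·…·p_x.
  l_2 = 0.61000
  l_3 = 0.48190
  l_4 = 0.36624
  l_5 = 0.22707
R₀ = Σ l_x b_x:
  age 2: 0.61000 × 4.5 = 2.7450
  age 3: 0.48190 × 4.7 = 2.2649
  age 4: 0.36624 × 5.1 = 1.8678
  age 5: 0.22707 × 2.6 = 0.5904
R₀ = 2.7450 + 2.2649 + 1.8678 + 0.5904 = 7.4681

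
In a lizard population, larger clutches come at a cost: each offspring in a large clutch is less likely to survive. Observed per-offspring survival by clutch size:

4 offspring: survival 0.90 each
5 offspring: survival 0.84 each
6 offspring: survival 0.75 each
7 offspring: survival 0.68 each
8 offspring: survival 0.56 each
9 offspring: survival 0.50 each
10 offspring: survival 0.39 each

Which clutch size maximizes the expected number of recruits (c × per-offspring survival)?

Expected recruits = c × s(c):
  c=4: 4 × 0.90 = 3.600
  c=5: 5 × 0.84 = 4.200
  c=6: 6 × 0.75 = 4.500
  c=7: 7 × 0.68 = 4.760
  c=8: 8 × 0.56 = 4.480
  c=9: 9 × 0.50 = 4.500
  c=10: 10 × 0.39 = 3.900
Maximum at c = 7 (4.760 recruits).

7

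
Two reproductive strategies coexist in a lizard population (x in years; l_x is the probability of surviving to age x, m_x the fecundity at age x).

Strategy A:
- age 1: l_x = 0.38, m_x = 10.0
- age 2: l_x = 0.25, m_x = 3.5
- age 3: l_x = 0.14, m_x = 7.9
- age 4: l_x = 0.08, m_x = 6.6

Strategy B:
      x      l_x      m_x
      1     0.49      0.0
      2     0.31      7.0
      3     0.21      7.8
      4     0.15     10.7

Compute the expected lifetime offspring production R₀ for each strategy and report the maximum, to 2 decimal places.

Strategy A: R₀ = 0.38×10.0 + 0.25×3.5 + 0.14×7.9 + 0.08×6.6 = 6.3090
Strategy B: R₀ = 0.49×0.0 + 0.31×7.0 + 0.21×7.8 + 0.15×10.7 = 5.4130
Highest R₀: strategy A with 6.3090.

6.31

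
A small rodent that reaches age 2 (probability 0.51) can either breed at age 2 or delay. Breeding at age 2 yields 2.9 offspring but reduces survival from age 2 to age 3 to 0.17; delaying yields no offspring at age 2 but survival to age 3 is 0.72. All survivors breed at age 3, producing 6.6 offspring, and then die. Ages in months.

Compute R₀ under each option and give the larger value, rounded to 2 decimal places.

2.42

breed at age 2: R₀ = 0.51 × (2.9 + 0.17 × 6.6) = 0.51 × 4.0220 = 2.0512
delay to age 3: R₀ = 0.51 × (0.72 × 6.6) = 0.51 × 4.7520 = 2.4235
Higher: delay to age 3 (2.4235).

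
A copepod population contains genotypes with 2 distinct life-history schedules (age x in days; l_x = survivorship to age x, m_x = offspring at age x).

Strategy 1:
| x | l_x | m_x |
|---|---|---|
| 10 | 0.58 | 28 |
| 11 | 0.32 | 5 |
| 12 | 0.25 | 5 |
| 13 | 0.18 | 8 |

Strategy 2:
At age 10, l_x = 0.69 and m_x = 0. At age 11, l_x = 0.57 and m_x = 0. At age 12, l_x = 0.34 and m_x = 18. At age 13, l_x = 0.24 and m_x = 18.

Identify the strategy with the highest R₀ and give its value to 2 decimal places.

20.53

Strategy 1: R₀ = 0.58×28 + 0.32×5 + 0.25×5 + 0.18×8 = 20.5300
Strategy 2: R₀ = 0.69×0 + 0.57×0 + 0.34×18 + 0.24×18 = 10.4400
Highest R₀: strategy 1 with 20.5300.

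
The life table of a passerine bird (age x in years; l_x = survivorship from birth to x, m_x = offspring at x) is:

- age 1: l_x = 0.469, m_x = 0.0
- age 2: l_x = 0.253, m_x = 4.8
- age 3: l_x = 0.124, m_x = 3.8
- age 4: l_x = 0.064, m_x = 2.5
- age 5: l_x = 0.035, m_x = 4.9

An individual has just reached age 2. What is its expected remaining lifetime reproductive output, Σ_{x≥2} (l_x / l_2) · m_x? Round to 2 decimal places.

l_2 = 0.253. Conditional survival from age 2 to x is l_x / l_2.
  x=2: (0.253/0.253) × 4.8 = 4.8000
  x=3: (0.124/0.253) × 3.8 = 1.8625
  x=4: (0.064/0.253) × 2.5 = 0.6324
  x=5: (0.035/0.253) × 4.9 = 0.6779
Sum = 4.8000 + 1.8625 + 0.6324 + 0.6779 = 7.9727

7.97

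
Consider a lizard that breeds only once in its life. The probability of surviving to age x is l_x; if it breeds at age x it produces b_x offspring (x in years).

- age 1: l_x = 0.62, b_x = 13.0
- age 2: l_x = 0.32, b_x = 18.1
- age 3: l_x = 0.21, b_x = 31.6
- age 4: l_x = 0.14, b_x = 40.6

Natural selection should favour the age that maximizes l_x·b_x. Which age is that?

Expected offspring if breeding at age x = l_x × b_x:
  age 1: 0.62 × 13.0 = 8.060
  age 2: 0.32 × 18.1 = 5.792
  age 3: 0.21 × 31.6 = 6.636
  age 4: 0.14 × 40.6 = 5.684
Maximum at age 1 (8.060).

1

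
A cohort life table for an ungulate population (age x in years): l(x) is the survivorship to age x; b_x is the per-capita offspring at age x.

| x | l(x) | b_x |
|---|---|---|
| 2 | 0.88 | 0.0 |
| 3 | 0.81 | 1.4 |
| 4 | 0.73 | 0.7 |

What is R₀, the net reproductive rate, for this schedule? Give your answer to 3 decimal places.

R₀ = Σ l(x) b_x:
  age 2: 0.88 × 0.0 = 0.0000
  age 3: 0.81 × 1.4 = 1.1340
  age 4: 0.73 × 0.7 = 0.5110
R₀ = 0.0000 + 1.1340 + 0.5110 = 1.6450

1.645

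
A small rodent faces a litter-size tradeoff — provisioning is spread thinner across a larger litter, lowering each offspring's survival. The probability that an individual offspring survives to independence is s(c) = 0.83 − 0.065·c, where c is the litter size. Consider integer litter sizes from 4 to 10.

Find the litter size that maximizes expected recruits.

Expected recruits = c × s(c):
  c=4: 4 × 0.570 = 2.280
  c=5: 5 × 0.505 = 2.525
  c=6: 6 × 0.440 = 2.640
  c=7: 7 × 0.375 = 2.625
  c=8: 8 × 0.310 = 2.480
  c=9: 9 × 0.245 = 2.205
  c=10: 10 × 0.180 = 1.800
Maximum at c = 6 (2.640 recruits).

6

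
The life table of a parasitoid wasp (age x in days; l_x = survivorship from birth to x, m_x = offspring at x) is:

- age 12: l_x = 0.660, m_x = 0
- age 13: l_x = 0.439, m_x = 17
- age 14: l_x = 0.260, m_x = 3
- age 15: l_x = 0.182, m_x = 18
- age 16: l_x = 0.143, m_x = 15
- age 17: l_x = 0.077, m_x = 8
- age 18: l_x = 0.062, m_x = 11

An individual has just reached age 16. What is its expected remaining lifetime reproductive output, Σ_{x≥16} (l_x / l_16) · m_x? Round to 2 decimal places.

24.08

l_16 = 0.143. Conditional survival from age 16 to x is l_x / l_16.
  x=16: (0.143/0.143) × 15 = 15.0000
  x=17: (0.077/0.143) × 8 = 4.3077
  x=18: (0.062/0.143) × 11 = 4.7692
Sum = 15.0000 + 4.3077 + 4.7692 = 24.0769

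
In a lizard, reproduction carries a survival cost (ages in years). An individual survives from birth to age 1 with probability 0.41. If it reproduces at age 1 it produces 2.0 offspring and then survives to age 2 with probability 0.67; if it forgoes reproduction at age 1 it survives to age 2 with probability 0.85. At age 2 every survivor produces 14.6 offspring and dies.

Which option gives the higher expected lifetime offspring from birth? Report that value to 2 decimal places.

5.09

breed at age 1: R₀ = 0.41 × (2.0 + 0.67 × 14.6) = 0.41 × 11.7820 = 4.8306
delay to age 2: R₀ = 0.41 × (0.85 × 14.6) = 0.41 × 12.4100 = 5.0881
Higher: delay to age 2 (5.0881).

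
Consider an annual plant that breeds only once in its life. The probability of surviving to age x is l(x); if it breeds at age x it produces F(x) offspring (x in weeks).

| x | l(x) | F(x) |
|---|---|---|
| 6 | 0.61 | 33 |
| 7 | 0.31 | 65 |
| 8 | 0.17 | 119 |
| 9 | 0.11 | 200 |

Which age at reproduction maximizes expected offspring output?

Expected offspring if breeding at age x = l(x) × F(x):
  age 6: 0.61 × 33 = 20.130
  age 7: 0.31 × 65 = 20.150
  age 8: 0.17 × 119 = 20.230
  age 9: 0.11 × 200 = 22.000
Maximum at age 9 (22.000).

9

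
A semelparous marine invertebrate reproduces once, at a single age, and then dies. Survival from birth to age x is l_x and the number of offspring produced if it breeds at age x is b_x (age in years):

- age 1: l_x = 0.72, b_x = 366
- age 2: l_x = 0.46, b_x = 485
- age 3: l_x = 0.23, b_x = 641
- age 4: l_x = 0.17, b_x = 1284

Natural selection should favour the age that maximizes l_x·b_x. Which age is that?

Expected offspring if breeding at age x = l_x × b_x:
  age 1: 0.72 × 366 = 263.520
  age 2: 0.46 × 485 = 223.100
  age 3: 0.23 × 641 = 147.430
  age 4: 0.17 × 1284 = 218.280
Maximum at age 1 (263.520).

1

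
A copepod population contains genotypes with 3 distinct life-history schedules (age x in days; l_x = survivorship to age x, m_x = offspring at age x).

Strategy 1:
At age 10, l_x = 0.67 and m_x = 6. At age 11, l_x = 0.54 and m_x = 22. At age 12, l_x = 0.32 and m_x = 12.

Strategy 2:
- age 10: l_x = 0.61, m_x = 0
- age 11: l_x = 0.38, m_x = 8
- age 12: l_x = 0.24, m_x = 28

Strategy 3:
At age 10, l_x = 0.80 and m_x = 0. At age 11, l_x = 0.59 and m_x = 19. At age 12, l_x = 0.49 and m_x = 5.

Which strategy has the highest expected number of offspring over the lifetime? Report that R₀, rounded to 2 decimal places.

19.74

Strategy 1: R₀ = 0.67×6 + 0.54×22 + 0.32×12 = 19.7400
Strategy 2: R₀ = 0.61×0 + 0.38×8 + 0.24×28 = 9.7600
Strategy 3: R₀ = 0.80×0 + 0.59×19 + 0.49×5 = 13.6600
Highest R₀: strategy 1 with 19.7400.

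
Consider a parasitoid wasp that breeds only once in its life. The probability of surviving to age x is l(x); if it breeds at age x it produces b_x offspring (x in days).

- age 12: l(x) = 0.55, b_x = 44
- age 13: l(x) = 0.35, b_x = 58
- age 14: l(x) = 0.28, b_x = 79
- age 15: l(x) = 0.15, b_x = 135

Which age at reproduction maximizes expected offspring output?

Expected offspring if breeding at age x = l(x) × b_x:
  age 12: 0.55 × 44 = 24.200
  age 13: 0.35 × 58 = 20.300
  age 14: 0.28 × 79 = 22.120
  age 15: 0.15 × 135 = 20.250
Maximum at age 12 (24.200).

12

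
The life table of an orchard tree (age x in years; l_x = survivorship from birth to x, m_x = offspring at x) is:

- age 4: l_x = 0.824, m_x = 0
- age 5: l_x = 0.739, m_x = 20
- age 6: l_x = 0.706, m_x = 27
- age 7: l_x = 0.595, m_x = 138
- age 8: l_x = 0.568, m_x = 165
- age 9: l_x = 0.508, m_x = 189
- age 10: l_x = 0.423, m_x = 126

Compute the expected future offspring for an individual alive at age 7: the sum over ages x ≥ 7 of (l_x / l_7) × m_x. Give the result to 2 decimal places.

546.45

l_7 = 0.595. Conditional survival from age 7 to x is l_x / l_7.
  x=7: (0.595/0.595) × 138 = 138.0000
  x=8: (0.568/0.595) × 165 = 157.5126
  x=9: (0.508/0.595) × 189 = 161.3647
  x=10: (0.423/0.595) × 126 = 89.5765
Sum = 138.0000 + 157.5126 + 161.3647 + 89.5765 = 546.4538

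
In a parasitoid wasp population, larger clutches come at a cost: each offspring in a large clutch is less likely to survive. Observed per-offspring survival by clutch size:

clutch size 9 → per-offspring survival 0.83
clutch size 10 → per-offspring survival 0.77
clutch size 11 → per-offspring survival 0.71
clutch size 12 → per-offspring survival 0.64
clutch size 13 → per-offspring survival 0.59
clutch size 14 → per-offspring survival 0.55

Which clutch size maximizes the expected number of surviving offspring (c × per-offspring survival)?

11

Expected surviving offspring = c × s(c):
  c=9: 9 × 0.83 = 7.470
  c=10: 10 × 0.77 = 7.700
  c=11: 11 × 0.71 = 7.810
  c=12: 12 × 0.64 = 7.680
  c=13: 13 × 0.59 = 7.670
  c=14: 14 × 0.55 = 7.700
Maximum at c = 11 (7.810 surviving offspring).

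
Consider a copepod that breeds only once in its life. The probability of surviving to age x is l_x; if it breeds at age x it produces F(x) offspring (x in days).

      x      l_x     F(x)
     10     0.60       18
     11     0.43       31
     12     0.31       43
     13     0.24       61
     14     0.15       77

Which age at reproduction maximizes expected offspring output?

13

Expected offspring if breeding at age x = l_x × F(x):
  age 10: 0.60 × 18 = 10.800
  age 11: 0.43 × 31 = 13.330
  age 12: 0.31 × 43 = 13.330
  age 13: 0.24 × 61 = 14.640
  age 14: 0.15 × 77 = 11.550
Maximum at age 13 (14.640).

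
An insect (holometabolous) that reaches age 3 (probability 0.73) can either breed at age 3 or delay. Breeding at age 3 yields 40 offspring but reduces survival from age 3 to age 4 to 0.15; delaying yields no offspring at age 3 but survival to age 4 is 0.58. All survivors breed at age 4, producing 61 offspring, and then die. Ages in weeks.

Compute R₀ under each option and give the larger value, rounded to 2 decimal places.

35.88

breed at age 3: R₀ = 0.73 × (40 + 0.15 × 61) = 0.73 × 49.1500 = 35.8795
delay to age 4: R₀ = 0.73 × (0.58 × 61) = 0.73 × 35.3800 = 25.8274
Higher: breed at age 3 (35.8795).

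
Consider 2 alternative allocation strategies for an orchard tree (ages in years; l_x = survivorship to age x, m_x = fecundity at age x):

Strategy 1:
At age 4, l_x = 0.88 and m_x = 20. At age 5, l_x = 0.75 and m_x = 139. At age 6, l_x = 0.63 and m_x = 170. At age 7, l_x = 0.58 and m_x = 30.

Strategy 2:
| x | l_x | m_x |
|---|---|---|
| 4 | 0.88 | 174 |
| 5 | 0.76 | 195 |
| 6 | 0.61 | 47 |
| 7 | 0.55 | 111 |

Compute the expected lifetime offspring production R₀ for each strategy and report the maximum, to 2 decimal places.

391.04

Strategy 1: R₀ = 0.88×20 + 0.75×139 + 0.63×170 + 0.58×30 = 246.3500
Strategy 2: R₀ = 0.88×174 + 0.76×195 + 0.61×47 + 0.55×111 = 391.0400
Highest R₀: strategy 2 with 391.0400.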